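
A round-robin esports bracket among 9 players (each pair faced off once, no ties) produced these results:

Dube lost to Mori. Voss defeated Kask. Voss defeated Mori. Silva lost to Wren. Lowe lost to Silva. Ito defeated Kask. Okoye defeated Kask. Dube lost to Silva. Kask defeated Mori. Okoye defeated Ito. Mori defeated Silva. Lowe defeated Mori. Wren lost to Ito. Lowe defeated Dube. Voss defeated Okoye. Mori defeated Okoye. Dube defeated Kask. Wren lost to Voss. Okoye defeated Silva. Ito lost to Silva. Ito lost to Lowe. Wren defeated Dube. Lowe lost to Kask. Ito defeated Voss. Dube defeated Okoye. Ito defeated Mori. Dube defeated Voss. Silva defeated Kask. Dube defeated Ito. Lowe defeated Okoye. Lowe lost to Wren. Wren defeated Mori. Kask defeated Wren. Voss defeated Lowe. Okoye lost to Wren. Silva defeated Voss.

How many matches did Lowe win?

Lowe's results: beat Ito, Dube, Mori, Okoye; lost to Wren, Voss, Silva, Kask.
That is 4 wins.

4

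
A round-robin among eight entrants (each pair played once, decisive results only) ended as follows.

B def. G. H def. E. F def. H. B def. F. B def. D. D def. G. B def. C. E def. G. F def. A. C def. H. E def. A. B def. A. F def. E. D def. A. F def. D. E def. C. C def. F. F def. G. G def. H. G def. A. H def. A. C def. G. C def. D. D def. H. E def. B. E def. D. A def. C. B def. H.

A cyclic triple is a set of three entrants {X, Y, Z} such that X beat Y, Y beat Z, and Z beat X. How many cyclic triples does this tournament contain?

10

Win totals: A 1, B 6, C 4, D 3, E 5, F 5, G 2, H 2.
An entrant with w wins dominates both others in C(w,2) triples; summing gives 0 + 15 + 6 + 3 + 10 + 10 + 1 + 1 = 46 transitive triples.
Total triples C(8,3) = 56, so cyclic triples = 56 − 46 = 10.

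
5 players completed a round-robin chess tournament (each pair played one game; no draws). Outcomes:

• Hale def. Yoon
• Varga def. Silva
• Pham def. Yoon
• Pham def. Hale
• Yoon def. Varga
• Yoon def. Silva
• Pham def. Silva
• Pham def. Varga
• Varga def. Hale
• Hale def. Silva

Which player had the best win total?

Pham

Win totals: Pham 4, Hale 2, Silva 0, Yoon 2, Varga 2.
Pham leads with 4 wins (next highest: 2).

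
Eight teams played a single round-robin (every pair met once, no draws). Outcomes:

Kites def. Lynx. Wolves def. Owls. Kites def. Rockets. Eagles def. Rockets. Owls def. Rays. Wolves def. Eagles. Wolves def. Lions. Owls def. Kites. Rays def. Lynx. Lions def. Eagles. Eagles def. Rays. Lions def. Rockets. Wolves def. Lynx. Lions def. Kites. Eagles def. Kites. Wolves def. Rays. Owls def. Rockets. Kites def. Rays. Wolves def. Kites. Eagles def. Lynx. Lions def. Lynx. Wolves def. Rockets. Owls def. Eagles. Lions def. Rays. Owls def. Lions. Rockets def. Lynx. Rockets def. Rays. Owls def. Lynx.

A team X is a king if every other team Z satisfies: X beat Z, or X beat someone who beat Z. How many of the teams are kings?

Lynx cannot reach Lions, Rays, Kites, Owls, Rockets, Eagles, Wolves in two steps.
Lions cannot reach Owls, Wolves in two steps.
Rays cannot reach Lions, Kites, Owls, Rockets, Eagles, Wolves in two steps.
Kites cannot reach Lions, Owls, Eagles, Wolves in two steps.
Owls cannot reach Wolves in two steps.
Rockets cannot reach Lions, Kites, Owls, Eagles, Wolves in two steps.
Eagles cannot reach Lions, Owls, Wolves in two steps.
Wolves reaches everyone (king).
Kings: Wolves — 1.

1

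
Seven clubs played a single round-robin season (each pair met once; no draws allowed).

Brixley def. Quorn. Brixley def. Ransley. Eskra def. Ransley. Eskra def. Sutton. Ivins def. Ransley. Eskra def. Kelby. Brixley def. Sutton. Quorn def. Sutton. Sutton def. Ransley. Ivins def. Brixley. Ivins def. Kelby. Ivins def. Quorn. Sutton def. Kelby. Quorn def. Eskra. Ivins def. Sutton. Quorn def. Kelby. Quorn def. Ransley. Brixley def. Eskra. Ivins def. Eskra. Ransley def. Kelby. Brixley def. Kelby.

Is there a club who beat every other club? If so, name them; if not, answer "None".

Ivins has 6 wins out of 6 opponents — a perfect record.

Ivins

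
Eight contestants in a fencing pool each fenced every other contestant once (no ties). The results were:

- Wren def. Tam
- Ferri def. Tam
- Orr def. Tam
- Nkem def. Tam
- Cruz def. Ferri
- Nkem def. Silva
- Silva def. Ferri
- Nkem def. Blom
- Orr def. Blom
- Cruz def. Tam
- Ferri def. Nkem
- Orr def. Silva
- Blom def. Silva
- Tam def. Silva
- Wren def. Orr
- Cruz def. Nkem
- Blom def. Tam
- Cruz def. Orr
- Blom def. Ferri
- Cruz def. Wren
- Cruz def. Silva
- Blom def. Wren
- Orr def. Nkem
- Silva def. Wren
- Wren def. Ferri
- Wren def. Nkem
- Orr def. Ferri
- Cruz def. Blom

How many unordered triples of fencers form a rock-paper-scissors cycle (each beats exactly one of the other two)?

8

Win totals: Wren 4, Blom 4, Tam 1, Nkem 3, Ferri 2, Orr 5, Silva 2, Cruz 7.
A fencer with w wins dominates both others in C(w,2) triples; summing gives 6 + 6 + 0 + 3 + 1 + 10 + 1 + 21 = 48 transitive triples.
Total triples C(8,3) = 56, so cyclic triples = 56 − 48 = 8.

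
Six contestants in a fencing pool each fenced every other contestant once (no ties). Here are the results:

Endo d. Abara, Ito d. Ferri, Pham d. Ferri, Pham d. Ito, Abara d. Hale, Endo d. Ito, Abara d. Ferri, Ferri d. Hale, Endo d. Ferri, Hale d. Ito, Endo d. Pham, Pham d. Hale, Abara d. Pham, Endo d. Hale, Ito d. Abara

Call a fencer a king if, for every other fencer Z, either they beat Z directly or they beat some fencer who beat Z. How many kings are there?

1

Ito cannot reach Endo in two steps.
Ferri cannot reach Abara, Endo, Pham in two steps.
Abara cannot reach Endo in two steps.
Endo reaches everyone (king).
Hale cannot reach Endo, Pham in two steps.
Pham cannot reach Endo in two steps.
Kings: Endo — 1.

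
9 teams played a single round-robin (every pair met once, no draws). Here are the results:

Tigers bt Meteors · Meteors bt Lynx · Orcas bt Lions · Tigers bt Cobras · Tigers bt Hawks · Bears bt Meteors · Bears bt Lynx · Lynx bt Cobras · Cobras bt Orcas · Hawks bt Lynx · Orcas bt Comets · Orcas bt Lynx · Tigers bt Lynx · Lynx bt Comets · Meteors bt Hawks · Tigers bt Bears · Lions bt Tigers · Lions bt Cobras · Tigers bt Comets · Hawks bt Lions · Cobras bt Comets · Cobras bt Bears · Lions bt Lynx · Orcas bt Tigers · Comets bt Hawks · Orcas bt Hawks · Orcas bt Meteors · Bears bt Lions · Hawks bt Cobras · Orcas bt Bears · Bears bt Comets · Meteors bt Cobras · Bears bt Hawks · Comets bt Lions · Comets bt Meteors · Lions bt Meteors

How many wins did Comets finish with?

3

Comets' results: beat Lions, Hawks, Meteors; lost to Lynx, Orcas, Cobras, Tigers, Bears.
That is 3 wins.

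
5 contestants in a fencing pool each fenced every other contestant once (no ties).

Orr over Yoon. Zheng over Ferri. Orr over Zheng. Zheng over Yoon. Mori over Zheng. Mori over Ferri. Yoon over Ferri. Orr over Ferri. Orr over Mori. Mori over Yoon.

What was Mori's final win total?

Mori's results: beat Ferri, Yoon, Zheng; lost to Orr.
That is 3 wins.

3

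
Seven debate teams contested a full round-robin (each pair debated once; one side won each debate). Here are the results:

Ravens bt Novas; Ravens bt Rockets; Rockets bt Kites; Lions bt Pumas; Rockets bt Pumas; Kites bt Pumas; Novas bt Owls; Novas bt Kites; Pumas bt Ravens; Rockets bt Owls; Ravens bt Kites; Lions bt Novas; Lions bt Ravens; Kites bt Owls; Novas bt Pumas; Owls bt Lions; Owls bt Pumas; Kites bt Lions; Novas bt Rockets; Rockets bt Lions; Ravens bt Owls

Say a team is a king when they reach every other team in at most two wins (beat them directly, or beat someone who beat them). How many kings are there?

Owls cannot reach Rockets, Kites in two steps.
Novas reaches everyone (king).
Lions reaches everyone (king).
Rockets reaches everyone (king).
Pumas cannot reach Lions in two steps.
Ravens reaches everyone (king).
Kites cannot reach Rockets in two steps.
Kings: Novas, Lions, Rockets, Ravens — 4.

4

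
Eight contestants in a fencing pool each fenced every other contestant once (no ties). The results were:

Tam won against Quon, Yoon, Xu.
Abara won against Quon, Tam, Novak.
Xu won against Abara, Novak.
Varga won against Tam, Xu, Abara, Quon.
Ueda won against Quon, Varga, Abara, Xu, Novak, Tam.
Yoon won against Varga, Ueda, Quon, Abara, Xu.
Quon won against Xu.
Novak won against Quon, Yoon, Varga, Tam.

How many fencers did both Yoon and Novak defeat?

Yoon beat: Varga, Quon, Abara, Ueda, Xu.
Novak beat: Varga, Quon, Tam, Yoon.
Both beat: Varga, Quon — 2.

2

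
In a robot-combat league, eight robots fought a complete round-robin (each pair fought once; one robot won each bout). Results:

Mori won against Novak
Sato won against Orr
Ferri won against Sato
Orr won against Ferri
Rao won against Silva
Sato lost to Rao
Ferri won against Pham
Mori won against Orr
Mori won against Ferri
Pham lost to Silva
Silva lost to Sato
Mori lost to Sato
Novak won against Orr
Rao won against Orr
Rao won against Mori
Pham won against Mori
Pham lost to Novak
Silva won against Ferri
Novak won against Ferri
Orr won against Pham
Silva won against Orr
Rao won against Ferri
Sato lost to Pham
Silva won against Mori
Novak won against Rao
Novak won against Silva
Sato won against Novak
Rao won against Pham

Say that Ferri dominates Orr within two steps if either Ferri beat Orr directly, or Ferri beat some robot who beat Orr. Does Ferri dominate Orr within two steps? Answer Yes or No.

Ferri did not beat Orr directly.
Ferri beat Sato, Pham. Of those, Sato beat Orr.

Yes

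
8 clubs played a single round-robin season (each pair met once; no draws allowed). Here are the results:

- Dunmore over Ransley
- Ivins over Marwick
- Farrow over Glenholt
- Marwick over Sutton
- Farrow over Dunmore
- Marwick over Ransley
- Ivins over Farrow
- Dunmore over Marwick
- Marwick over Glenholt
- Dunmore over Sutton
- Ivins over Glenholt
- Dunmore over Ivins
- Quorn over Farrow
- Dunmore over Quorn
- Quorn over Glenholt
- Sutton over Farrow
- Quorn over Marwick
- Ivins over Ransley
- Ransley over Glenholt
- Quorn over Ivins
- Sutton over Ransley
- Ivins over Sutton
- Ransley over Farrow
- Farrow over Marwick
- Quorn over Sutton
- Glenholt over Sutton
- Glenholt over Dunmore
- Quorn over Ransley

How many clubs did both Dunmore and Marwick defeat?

Dunmore beat: Ransley, Ivins, Sutton, Quorn, Marwick.
Marwick beat: Ransley, Sutton, Glenholt.
Both beat: Ransley, Sutton — 2.

2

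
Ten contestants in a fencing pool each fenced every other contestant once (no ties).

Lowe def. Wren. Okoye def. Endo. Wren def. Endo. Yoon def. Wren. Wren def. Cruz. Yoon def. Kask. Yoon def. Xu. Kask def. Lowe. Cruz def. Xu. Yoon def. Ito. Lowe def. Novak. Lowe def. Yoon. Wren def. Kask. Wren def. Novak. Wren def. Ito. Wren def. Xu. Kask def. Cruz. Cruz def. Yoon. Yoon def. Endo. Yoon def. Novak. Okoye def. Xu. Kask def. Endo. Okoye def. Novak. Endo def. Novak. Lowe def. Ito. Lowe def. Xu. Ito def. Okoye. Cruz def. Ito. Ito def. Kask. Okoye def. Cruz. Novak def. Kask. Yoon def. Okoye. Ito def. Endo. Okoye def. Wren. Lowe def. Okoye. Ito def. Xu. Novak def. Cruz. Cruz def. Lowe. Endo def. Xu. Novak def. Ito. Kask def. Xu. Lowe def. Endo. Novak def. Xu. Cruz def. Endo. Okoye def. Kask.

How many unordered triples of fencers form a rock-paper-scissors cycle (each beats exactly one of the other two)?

19

Win totals: Cruz 5, Novak 4, Endo 2, Ito 4, Yoon 7, Okoye 6, Kask 4, Lowe 7, Wren 6, Xu 0.
A fencer with w wins dominates both others in C(w,2) triples; summing gives 10 + 6 + 1 + 6 + 21 + 15 + 6 + 21 + 15 + 0 = 101 transitive triples.
Total triples C(10,3) = 120, so cyclic triples = 120 − 101 = 19.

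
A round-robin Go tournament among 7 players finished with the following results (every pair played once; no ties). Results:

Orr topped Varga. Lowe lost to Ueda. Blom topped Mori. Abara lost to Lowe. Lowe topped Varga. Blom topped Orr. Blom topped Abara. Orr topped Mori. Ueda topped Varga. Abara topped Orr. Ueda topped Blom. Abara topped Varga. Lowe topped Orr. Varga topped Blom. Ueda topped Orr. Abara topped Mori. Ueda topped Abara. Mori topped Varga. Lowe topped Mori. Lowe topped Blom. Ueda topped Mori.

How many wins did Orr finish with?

2

Orr's results: beat Varga, Mori; lost to Ueda, Abara, Lowe, Blom.
That is 2 wins.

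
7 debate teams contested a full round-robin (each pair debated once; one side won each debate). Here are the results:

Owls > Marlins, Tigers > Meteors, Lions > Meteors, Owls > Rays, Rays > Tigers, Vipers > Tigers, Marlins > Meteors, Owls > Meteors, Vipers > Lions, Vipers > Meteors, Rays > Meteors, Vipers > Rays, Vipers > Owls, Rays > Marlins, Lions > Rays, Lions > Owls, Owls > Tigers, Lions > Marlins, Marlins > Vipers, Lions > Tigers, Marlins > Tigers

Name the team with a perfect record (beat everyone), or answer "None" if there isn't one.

Highest win total is Vipers with 5 (out of 6 possible).
Vipers lost to Marlins, so no team went undefeated.

None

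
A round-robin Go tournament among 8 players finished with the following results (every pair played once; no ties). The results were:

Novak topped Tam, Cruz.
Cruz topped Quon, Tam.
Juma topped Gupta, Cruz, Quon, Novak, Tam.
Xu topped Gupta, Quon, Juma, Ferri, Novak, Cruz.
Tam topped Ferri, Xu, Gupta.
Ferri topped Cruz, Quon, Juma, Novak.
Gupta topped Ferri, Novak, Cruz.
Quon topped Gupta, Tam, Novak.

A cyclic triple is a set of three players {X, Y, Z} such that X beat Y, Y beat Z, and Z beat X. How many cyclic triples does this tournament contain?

Win totals: Juma 5, Ferri 4, Cruz 2, Xu 6, Novak 2, Gupta 3, Tam 3, Quon 3.
A player with w wins dominates both others in C(w,2) triples; summing gives 10 + 6 + 1 + 15 + 1 + 3 + 3 + 3 = 42 transitive triples.
Total triples C(8,3) = 56, so cyclic triples = 56 − 42 = 14.

14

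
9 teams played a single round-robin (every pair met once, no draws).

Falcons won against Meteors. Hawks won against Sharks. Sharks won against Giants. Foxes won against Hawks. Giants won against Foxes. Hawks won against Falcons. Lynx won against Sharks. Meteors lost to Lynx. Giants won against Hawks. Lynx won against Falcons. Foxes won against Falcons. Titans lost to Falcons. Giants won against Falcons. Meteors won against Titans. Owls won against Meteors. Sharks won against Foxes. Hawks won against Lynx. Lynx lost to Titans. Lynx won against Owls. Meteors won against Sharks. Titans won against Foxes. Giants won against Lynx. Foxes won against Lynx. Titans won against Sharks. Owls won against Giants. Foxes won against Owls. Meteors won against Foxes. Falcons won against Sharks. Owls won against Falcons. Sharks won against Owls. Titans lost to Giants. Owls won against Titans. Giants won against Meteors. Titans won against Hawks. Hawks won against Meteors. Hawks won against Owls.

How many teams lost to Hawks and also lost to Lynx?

Hawks beat: Lynx, Meteors, Sharks, Falcons, Owls.
Lynx beat: Meteors, Sharks, Falcons, Owls.
Both beat: Meteors, Sharks, Falcons, Owls — 4.

4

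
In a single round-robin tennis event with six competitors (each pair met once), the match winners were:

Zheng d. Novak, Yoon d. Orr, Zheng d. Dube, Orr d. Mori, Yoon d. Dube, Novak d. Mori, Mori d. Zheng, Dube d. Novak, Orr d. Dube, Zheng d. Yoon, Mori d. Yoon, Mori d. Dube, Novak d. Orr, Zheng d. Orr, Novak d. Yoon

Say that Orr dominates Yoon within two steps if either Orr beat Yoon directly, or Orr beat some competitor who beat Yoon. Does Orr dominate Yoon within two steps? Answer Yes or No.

Yes

Orr did not beat Yoon directly.
Orr beat Dube, Mori. Of those, Mori beat Yoon.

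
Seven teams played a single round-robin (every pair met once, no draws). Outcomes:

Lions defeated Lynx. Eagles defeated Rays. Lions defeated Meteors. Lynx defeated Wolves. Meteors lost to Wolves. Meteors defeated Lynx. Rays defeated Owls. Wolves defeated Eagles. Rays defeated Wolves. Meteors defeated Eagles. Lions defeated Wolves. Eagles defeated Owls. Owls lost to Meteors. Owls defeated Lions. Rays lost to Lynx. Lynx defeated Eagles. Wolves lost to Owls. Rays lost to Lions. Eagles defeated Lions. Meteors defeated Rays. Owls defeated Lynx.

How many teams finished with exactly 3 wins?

Win totals: Lions 4, Owls 3, Eagles 3, Rays 2, Meteors 4, Lynx 3, Wolves 2.
Exactly 3: Owls, Eagles, Lynx — 3 teams.

3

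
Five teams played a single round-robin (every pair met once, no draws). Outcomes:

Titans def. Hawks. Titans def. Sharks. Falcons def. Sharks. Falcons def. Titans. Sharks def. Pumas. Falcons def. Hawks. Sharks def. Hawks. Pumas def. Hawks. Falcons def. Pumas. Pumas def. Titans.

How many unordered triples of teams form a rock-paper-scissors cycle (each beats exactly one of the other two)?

Win totals: Sharks 2, Titans 2, Pumas 2, Hawks 0, Falcons 4.
A team with w wins dominates both others in C(w,2) triples; summing gives 1 + 1 + 1 + 0 + 6 = 9 transitive triples.
Total triples C(5,3) = 10, so cyclic triples = 10 − 9 = 1.

1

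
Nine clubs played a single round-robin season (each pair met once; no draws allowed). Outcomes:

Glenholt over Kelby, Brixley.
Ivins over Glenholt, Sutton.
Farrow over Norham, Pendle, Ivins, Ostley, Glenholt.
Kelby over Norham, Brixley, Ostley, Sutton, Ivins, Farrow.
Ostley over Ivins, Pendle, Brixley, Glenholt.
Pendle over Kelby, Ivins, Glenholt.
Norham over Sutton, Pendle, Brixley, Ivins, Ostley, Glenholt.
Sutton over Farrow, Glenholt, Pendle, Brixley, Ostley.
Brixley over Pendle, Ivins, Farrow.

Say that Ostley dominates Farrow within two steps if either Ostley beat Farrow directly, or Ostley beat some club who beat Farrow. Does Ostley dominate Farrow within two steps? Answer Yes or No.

Yes

Ostley did not beat Farrow directly.
Ostley beat Glenholt, Ivins, Pendle, Brixley. Of those, Brixley beat Farrow.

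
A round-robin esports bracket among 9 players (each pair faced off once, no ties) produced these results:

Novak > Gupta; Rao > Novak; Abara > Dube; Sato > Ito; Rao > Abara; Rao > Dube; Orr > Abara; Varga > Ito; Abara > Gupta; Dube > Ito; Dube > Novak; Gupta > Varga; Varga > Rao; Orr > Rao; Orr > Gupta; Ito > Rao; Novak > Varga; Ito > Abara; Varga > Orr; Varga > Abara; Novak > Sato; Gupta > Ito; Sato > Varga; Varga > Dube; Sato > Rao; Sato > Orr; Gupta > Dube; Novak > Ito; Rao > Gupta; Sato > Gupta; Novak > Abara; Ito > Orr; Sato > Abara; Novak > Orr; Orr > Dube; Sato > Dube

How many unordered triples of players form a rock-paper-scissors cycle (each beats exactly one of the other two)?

18

Win totals: Abara 2, Varga 5, Gupta 3, Rao 4, Ito 3, Sato 7, Orr 4, Dube 2, Novak 6.
A player with w wins dominates both others in C(w,2) triples; summing gives 1 + 10 + 3 + 6 + 3 + 21 + 6 + 1 + 15 = 66 transitive triples.
Total triples C(9,3) = 84, so cyclic triples = 84 − 66 = 18.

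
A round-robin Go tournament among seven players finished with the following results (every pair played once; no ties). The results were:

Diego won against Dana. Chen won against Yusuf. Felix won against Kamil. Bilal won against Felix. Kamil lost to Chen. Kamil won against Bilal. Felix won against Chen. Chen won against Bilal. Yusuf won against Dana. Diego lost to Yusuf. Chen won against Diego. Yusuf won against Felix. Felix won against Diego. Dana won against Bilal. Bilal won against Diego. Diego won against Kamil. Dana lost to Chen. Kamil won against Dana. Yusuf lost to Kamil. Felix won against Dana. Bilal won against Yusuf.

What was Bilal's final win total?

3

Bilal's results: beat Felix, Yusuf, Diego; lost to Kamil, Chen, Dana.
That is 3 wins.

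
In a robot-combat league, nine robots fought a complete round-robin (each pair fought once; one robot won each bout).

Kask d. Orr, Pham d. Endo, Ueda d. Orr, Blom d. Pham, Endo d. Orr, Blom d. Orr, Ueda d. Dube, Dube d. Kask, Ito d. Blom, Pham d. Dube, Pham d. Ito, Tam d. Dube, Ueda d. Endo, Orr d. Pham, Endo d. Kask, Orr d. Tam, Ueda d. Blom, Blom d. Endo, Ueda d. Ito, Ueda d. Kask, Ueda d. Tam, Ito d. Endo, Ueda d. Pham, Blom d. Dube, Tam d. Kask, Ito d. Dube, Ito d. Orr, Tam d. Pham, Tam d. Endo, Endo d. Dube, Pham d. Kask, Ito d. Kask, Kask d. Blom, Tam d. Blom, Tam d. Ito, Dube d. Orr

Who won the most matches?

Ueda

Win totals: Kask 2, Endo 3, Tam 6, Ito 5, Orr 2, Pham 4, Blom 4, Ueda 8, Dube 2.
Ueda leads with 8 wins (next highest: 6).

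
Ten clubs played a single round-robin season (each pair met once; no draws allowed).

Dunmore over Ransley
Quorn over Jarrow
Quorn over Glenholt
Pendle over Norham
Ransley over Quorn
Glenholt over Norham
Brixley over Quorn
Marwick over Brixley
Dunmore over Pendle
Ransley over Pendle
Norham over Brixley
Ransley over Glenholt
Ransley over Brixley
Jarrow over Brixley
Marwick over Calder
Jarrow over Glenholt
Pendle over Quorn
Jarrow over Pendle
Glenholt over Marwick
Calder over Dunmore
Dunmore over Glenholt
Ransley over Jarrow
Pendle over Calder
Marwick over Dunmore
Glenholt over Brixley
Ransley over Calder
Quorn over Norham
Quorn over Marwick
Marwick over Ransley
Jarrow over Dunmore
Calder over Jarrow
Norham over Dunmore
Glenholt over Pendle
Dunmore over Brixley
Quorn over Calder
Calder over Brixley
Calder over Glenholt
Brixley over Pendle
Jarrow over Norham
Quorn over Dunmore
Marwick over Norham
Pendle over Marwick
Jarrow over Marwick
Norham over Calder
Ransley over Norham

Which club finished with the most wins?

Win totals: Brixley 2, Pendle 4, Quorn 6, Dunmore 4, Calder 4, Glenholt 4, Marwick 5, Jarrow 6, Norham 3, Ransley 7.
Ransley leads with 7 wins (next highest: 6).

Ransley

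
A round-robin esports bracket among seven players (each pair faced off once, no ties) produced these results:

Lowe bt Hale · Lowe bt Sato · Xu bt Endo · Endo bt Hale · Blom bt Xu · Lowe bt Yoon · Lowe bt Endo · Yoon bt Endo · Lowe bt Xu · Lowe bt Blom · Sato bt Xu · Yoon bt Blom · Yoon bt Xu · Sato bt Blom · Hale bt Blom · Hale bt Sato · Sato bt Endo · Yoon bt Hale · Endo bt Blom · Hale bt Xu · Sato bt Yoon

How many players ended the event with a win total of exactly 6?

1

Win totals: Blom 1, Endo 2, Yoon 4, Lowe 6, Hale 3, Sato 4, Xu 1.
Exactly 6: Lowe — 1 player.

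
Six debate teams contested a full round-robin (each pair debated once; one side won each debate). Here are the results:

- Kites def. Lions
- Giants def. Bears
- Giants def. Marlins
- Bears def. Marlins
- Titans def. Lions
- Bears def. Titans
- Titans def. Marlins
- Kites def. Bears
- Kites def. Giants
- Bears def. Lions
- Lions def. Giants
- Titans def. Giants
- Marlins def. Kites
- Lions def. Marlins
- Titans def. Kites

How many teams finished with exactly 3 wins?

2

Win totals: Titans 4, Bears 3, Giants 2, Marlins 1, Lions 2, Kites 3.
Exactly 3: Bears, Kites — 2 teams.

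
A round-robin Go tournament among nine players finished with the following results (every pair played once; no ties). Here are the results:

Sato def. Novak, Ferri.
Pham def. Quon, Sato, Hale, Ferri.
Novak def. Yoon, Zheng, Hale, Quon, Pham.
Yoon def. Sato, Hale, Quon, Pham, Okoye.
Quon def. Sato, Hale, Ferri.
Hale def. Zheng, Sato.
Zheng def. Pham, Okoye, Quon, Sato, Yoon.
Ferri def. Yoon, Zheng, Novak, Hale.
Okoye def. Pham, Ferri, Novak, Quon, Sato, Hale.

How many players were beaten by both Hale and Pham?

Hale beat: Zheng, Sato.
Pham beat: Quon, Sato, Hale, Ferri.
Both beat: Sato — 1.

1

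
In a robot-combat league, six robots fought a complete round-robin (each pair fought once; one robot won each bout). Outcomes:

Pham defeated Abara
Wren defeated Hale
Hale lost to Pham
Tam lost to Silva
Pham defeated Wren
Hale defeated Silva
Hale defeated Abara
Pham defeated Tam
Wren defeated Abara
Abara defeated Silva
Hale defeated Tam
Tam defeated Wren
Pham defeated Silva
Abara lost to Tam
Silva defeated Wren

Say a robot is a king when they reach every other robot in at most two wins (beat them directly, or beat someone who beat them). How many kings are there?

1

Pham reaches everyone (king).
Tam cannot reach Pham in two steps.
Abara cannot reach Pham, Hale in two steps.
Silva cannot reach Pham in two steps.
Hale cannot reach Pham in two steps.
Wren cannot reach Pham in two steps.
Kings: Pham — 1.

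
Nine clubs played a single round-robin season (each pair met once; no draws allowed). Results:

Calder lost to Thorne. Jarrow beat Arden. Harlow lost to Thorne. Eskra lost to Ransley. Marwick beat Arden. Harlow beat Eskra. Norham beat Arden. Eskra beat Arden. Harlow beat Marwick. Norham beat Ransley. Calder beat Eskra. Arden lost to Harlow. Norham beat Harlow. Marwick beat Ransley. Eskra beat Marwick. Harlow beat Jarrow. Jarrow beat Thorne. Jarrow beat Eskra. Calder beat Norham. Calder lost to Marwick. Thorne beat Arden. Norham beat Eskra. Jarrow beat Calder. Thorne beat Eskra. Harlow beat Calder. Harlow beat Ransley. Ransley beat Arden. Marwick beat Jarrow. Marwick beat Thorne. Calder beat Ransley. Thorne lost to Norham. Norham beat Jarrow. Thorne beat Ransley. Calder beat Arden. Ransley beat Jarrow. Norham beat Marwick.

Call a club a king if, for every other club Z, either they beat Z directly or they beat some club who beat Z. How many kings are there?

Ransley cannot reach Norham, Harlow in two steps.
Eskra cannot reach Norham, Harlow in two steps.
Calder reaches everyone (king).
Jarrow reaches everyone (king).
Thorne reaches everyone (king).
Marwick reaches everyone (king).
Norham reaches everyone (king).
Arden cannot reach Ransley, Eskra, Calder, Jarrow, Thorne, Marwick, Norham, Harlow in two steps.
Harlow reaches everyone (king).
Kings: Calder, Jarrow, Thorne, Marwick, Norham, Harlow — 6.

6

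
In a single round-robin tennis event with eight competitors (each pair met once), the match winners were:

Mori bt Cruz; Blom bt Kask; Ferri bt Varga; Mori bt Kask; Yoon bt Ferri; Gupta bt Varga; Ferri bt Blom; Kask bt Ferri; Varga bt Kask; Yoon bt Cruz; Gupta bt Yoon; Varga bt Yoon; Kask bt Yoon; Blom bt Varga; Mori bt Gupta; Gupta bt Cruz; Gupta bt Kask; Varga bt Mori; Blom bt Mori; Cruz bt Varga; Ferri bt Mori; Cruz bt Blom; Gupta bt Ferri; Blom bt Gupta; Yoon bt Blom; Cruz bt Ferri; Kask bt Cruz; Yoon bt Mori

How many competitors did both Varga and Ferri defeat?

1

Varga beat: Mori, Yoon, Kask.
Ferri beat: Mori, Blom, Varga.
Both beat: Mori — 1.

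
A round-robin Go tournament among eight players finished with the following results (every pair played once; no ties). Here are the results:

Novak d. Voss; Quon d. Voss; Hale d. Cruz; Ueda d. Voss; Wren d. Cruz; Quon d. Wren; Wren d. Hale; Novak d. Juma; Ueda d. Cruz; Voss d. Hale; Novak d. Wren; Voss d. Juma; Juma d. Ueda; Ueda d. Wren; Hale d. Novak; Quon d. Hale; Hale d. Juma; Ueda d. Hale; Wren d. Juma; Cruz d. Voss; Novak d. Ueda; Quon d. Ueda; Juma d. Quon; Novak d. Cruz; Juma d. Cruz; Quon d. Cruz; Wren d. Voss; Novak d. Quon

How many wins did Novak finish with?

Novak's results: beat Quon, Voss, Wren, Ueda, Juma, Cruz; lost to Hale.
That is 6 wins.

6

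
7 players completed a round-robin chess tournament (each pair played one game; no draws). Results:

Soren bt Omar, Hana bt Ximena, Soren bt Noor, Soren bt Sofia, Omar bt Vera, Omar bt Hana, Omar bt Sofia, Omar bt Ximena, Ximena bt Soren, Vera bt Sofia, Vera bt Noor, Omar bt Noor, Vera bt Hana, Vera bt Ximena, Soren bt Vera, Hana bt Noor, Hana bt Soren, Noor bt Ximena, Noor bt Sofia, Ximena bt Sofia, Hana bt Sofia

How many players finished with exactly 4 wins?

Win totals: Omar 5, Sofia 0, Ximena 2, Soren 4, Vera 4, Hana 4, Noor 2.
Exactly 4: Soren, Vera, Hana — 3 players.

3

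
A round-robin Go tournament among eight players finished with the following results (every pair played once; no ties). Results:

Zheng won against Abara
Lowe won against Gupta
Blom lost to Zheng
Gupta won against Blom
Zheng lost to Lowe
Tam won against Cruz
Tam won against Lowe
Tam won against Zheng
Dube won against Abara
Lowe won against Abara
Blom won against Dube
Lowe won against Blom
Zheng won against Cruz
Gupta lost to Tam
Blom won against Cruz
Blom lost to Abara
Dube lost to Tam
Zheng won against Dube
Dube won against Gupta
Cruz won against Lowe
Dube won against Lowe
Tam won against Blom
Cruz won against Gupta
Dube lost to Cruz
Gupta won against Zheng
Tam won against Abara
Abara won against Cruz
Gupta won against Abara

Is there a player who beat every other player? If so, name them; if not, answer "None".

Tam

Tam has 7 wins out of 7 opponents — a perfect record.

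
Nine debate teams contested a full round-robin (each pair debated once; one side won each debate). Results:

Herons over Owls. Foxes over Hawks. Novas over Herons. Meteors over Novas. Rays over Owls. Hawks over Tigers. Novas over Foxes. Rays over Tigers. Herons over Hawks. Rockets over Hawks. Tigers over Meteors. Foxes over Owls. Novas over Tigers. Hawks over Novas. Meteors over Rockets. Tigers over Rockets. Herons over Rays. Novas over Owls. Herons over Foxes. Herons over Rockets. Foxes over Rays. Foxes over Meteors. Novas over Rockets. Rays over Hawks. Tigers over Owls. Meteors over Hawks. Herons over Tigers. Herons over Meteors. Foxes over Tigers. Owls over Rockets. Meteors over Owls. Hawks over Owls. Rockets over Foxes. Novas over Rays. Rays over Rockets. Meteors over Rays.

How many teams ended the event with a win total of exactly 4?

1

Win totals: Herons 7, Rockets 2, Rays 4, Tigers 3, Foxes 5, Novas 6, Owls 1, Hawks 3, Meteors 5.
Exactly 4: Rays — 1 team.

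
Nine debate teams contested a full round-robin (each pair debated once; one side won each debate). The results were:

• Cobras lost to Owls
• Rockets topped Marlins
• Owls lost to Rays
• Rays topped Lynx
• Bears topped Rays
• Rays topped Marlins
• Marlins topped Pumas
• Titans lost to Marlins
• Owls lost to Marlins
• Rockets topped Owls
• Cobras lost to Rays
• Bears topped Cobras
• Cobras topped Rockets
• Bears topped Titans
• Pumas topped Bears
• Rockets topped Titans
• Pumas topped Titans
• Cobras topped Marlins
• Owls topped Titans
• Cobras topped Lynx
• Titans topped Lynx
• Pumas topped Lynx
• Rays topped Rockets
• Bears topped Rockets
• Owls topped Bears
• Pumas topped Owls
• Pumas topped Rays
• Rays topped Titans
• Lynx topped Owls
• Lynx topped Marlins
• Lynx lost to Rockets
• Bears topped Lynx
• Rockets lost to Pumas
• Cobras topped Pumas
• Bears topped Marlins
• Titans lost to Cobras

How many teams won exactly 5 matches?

1

Win totals: Cobras 5, Owls 3, Titans 1, Pumas 6, Rockets 4, Rays 6, Lynx 2, Bears 6, Marlins 3.
Exactly 5: Cobras — 1 team.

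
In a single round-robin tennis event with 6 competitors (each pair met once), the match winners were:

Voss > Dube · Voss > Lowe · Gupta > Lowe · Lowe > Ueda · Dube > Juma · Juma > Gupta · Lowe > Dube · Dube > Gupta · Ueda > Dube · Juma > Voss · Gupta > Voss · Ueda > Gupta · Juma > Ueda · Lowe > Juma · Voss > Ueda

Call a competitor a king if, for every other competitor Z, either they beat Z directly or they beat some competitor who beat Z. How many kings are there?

6

Ueda reaches everyone (king).
Gupta reaches everyone (king).
Lowe reaches everyone (king).
Juma reaches everyone (king).
Voss reaches everyone (king).
Dube reaches everyone (king).
Kings: Ueda, Gupta, Lowe, Juma, Voss, Dube — 6.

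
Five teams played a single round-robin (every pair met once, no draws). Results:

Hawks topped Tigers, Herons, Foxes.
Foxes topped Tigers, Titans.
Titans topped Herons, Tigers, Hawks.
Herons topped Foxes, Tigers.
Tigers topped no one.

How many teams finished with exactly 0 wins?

1

Win totals: Hawks 3, Herons 2, Titans 3, Tigers 0, Foxes 2.
Exactly 0: Tigers — 1 team.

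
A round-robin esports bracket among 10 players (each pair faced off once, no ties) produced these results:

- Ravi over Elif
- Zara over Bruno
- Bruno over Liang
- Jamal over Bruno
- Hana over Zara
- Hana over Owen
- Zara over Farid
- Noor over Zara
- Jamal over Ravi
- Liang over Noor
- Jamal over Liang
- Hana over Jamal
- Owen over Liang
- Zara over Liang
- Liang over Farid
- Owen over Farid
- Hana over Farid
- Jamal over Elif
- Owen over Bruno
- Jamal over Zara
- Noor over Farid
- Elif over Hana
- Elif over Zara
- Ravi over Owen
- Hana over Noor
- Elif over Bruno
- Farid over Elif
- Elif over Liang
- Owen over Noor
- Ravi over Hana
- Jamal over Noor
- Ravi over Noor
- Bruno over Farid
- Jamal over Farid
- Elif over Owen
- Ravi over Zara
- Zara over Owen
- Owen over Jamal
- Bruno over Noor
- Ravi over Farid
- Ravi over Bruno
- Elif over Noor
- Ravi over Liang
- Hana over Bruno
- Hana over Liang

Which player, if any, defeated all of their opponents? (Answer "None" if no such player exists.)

Highest win total is Ravi with 8 (out of 9 possible).
Ravi lost to Jamal, so no player went undefeated.

None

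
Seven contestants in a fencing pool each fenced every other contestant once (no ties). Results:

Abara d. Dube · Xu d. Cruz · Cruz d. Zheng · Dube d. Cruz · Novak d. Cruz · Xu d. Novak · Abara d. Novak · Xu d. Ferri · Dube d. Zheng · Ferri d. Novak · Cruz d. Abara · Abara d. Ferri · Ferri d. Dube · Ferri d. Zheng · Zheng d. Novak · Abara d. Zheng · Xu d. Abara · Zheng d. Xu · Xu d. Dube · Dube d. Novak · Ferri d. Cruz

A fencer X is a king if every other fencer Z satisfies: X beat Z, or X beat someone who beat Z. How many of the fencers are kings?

5

Novak cannot reach Dube, Ferri, Xu in two steps.
Dube cannot reach Ferri in two steps.
Abara reaches everyone (king).
Zheng reaches everyone (king).
Ferri reaches everyone (king).
Xu reaches everyone (king).
Cruz reaches everyone (king).
Kings: Abara, Zheng, Ferri, Xu, Cruz — 5.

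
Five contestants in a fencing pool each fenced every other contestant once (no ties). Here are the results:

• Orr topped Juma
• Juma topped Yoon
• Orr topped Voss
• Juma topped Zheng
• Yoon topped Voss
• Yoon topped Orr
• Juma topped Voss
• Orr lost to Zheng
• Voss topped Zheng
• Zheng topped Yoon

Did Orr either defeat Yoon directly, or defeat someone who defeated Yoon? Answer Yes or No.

Yes

Orr did not beat Yoon directly.
Orr beat Voss, Juma. Of those, Juma beat Yoon.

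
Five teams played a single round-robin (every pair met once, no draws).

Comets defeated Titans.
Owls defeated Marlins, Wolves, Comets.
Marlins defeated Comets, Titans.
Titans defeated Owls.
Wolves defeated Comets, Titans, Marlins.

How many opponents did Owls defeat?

3

Owls' results: beat Comets, Wolves, Marlins; lost to Titans.
That is 3 wins.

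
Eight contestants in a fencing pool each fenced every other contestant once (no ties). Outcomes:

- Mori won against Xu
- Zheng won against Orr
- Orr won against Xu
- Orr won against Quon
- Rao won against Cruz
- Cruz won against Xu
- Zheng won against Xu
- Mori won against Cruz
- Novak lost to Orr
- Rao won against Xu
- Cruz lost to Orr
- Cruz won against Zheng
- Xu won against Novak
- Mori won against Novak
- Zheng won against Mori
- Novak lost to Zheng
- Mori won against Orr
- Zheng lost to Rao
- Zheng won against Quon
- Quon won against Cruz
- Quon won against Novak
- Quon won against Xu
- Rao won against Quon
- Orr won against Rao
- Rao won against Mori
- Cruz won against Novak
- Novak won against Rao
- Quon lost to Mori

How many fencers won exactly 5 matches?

4

Win totals: Mori 5, Orr 5, Novak 1, Zheng 5, Cruz 3, Rao 5, Xu 1, Quon 3.
Exactly 5: Mori, Orr, Zheng, Rao — 4 fencers.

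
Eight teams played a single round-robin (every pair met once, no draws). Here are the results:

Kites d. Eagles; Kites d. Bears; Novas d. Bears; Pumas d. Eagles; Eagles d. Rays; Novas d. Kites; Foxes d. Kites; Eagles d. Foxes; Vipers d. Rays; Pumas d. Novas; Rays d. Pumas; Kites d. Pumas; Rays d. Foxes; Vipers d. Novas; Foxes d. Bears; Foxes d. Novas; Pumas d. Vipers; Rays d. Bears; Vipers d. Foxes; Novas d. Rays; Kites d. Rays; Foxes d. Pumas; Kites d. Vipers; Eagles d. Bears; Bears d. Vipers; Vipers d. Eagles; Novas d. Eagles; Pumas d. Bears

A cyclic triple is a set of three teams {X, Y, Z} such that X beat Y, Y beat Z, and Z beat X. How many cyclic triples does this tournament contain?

Win totals: Kites 5, Foxes 4, Novas 4, Pumas 4, Vipers 4, Bears 1, Rays 3, Eagles 3.
A team with w wins dominates both others in C(w,2) triples; summing gives 10 + 6 + 6 + 6 + 6 + 0 + 3 + 3 = 40 transitive triples.
Total triples C(8,3) = 56, so cyclic triples = 56 − 40 = 16.

16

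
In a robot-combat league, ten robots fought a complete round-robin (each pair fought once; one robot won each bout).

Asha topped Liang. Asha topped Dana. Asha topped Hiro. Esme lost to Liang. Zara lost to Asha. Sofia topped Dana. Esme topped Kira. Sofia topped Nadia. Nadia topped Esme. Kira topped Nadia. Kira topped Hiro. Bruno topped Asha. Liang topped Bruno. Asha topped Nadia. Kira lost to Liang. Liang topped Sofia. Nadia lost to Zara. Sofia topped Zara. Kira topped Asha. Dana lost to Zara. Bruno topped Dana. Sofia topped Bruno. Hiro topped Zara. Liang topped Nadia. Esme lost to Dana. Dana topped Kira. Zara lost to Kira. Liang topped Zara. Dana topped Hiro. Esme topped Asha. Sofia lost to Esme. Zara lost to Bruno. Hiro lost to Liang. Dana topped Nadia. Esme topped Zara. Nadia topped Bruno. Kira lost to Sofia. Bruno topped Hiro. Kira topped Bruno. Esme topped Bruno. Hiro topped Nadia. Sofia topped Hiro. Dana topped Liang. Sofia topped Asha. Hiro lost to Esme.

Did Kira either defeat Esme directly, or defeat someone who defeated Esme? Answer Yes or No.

Yes

Kira did not beat Esme directly.
Kira beat Asha, Hiro, Zara, Bruno, Nadia. Of those, Nadia beat Esme.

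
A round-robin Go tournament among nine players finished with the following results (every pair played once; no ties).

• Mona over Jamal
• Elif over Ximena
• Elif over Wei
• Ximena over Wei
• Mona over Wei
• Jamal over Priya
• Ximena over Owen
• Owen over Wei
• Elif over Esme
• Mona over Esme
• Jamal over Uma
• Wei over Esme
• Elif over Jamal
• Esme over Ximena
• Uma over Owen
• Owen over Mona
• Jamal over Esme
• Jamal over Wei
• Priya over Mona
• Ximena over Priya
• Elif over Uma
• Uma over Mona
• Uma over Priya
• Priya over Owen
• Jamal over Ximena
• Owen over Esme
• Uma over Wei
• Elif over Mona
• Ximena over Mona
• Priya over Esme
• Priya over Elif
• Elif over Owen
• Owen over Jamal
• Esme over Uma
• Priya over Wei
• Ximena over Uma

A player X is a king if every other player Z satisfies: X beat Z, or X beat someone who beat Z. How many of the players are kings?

4

Esme cannot reach Jamal, Elif in two steps.
Ximena reaches everyone (king).
Jamal reaches everyone (king).
Owen cannot reach Elif in two steps.
Elif reaches everyone (king).
Priya reaches everyone (king).
Mona cannot reach Owen, Elif in two steps.
Wei cannot reach Jamal, Owen, Elif, Priya, Mona in two steps.
Uma cannot reach Ximena in two steps.
Kings: Ximena, Jamal, Elif, Priya — 4.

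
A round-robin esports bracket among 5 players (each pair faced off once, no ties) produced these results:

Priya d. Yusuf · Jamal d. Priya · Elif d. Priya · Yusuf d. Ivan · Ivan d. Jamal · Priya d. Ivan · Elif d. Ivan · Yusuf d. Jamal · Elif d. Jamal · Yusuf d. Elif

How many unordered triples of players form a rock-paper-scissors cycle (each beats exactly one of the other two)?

3

Win totals: Yusuf 3, Priya 2, Elif 3, Ivan 1, Jamal 1.
A player with w wins dominates both others in C(w,2) triples; summing gives 3 + 1 + 3 + 0 + 0 = 7 transitive triples.
Total triples C(5,3) = 10, so cyclic triples = 10 − 7 = 3.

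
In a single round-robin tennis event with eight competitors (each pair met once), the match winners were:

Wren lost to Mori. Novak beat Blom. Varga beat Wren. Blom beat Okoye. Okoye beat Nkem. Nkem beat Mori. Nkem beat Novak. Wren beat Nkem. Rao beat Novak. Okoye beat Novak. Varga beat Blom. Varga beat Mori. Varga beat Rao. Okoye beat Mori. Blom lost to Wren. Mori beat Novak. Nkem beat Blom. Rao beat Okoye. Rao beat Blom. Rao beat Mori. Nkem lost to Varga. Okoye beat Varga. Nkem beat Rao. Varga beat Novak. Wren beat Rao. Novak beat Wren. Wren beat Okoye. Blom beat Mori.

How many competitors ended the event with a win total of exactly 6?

Win totals: Mori 2, Okoye 4, Rao 4, Nkem 4, Blom 2, Varga 6, Novak 2, Wren 4.
Exactly 6: Varga — 1 competitor.

1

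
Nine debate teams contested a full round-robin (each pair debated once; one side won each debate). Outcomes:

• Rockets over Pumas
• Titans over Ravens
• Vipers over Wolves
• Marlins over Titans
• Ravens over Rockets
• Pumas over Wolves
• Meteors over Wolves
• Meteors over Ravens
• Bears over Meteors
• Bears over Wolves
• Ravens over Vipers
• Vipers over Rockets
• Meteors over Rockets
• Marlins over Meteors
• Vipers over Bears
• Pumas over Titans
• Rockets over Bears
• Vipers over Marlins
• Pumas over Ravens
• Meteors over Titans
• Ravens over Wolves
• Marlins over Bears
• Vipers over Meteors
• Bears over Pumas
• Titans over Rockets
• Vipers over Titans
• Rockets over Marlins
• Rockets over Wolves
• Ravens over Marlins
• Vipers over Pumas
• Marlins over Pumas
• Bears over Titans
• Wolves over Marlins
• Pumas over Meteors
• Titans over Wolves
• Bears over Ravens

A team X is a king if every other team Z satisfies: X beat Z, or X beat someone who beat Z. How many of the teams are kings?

Titans cannot reach Meteors in two steps.
Vipers reaches everyone (king).
Bears reaches everyone (king).
Pumas cannot reach Bears in two steps.
Meteors reaches everyone (king).
Wolves cannot reach Vipers, Rockets, Ravens in two steps.
Rockets cannot reach Vipers in two steps.
Ravens reaches everyone (king).
Marlins cannot reach Vipers in two steps.
Kings: Vipers, Bears, Meteors, Ravens — 4.

4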